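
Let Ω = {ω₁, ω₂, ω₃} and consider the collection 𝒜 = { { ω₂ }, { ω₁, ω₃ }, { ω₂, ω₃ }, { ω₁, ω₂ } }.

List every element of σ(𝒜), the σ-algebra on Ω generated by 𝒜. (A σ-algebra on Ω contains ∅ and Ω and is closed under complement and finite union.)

Initial family (6 sets): { {  }, { ω₂ }, { ω₁, ω₂ }, { ω₁, ω₃ }, { ω₂, ω₃ }, Ω }.
Step 1 (2 new):
  { ω₁ }  = Ω∖{ ω₂, ω₃ }
  { ω₃ }  = Ω∖{ ω₁, ω₂ }
  — 8 sets.
After Step 2 the family is unchanged; done.

Hence σ(𝒜) has 8 members: { {  }, { ω₁ }, { ω₂ }, { ω₃ }, { ω₁, ω₂ }, { ω₁, ω₃ }, { ω₂, ω₃ }, Ω }.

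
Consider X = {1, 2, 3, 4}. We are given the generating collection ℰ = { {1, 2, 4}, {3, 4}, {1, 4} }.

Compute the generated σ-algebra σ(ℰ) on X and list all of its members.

σ(ℰ) = { {}, {1}, {2}, {3}, {4}, {1, 2}, {1, 3}, {1, 4}, {2, 3}, {2, 4}, {3, 4}, {1, 2, 3}, {1, 2, 4}, {1, 3, 4}, {2, 3, 4}, X }

Working:
Start: ℰ ∪ {∅, X} = { {}, {1, 4}, {3, 4}, {1, 2, 4}, X }.
Step 1 (4 new):
  {3}  = ᶜ of {1, 2, 4}
  {1, 2}  = ᶜ of {3, 4}
  {2, 3}  = ᶜ of {1, 4}
  {1, 3, 4}  = {3, 4} ∪ {1, 4}
  (now 9)
Step 2 adds 3:
  {2}  = ᶜ of {1, 3, 4}
  {1, 2, 3}  = {1, 2} ∪ {3}
  {2, 3, 4}  = {3, 4} ∪ {2, 3}
  (now 12)
Step 3: 2 new —
  {1}  = ᶜ of {2, 3, 4}
  {4}  = ᶜ of {1, 2, 3}
  (now 14)
Step 4. New:
  {1, 3}  = {3} ∪ {1}
  {2, 4}  = {4} ∪ {2}
  (now 16)
Step 5 adds nothing — fixpoint reached.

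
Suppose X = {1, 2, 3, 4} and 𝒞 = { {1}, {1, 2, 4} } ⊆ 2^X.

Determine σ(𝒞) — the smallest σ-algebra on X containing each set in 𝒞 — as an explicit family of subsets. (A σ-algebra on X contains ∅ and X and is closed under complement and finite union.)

Seed the family with 𝒞 together with ∅ and X: { ∅, {1}, {1, 2, 4}, X }.
Step 1: 2 new —
  {3}  = complement {1, 2, 4}
  {2, 3, 4}  = complement {1}
  (now 6)
Step 2: 1 new —
  {1, 3}  = {3} ∪ {1}
  (now 7)
Step 3: +1 →
  {2, 4}  = complement {1, 3}
  (now 8)
Step 4: no new sets; the family is a σ-algebra.

σ(𝒞) = { ∅, {1}, {3}, {1, 3}, {2, 4}, {1, 2, 4}, {2, 3, 4}, X }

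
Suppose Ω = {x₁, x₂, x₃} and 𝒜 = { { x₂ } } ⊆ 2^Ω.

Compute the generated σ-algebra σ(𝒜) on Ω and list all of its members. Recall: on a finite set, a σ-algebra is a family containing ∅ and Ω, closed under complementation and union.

Initial family (3 sets): { {}, { x₂ }, Ω }.
Round 1. New:
  { x₁, x₃ }  = complement { x₂ }
Round 2 adds nothing — fixpoint reached.

σ(𝒜) = { {}, { x₂ }, { x₁, x₃ }, Ω }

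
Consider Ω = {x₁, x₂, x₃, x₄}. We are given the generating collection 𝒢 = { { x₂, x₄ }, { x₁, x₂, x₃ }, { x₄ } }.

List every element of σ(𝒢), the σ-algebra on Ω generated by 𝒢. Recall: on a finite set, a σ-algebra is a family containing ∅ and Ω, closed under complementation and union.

|σ(𝒢)| = 8.  σ(𝒢) = { {  }, { x₂ }, { x₄ }, { x₁, x₃ }, { x₂, x₄ }, { x₁, x₂, x₃ }, { x₁, x₃, x₄ }, Ω }

Trace:
Initial family (5 sets): { {  }, { x₄ }, { x₂, x₄ }, { x₁, x₂, x₃ }, Ω }.
Round 1: 1 new —
  { x₁, x₃ }  = complement { x₂, x₄ }
Round 2: +1 →
  { x₁, x₃, x₄ }  = { x₄ } ∪ { x₁, x₃ }
Round 3: +1 →
  { x₂ }  = complement { x₁, x₃, x₄ }
After Round 4 the family is unchanged; done.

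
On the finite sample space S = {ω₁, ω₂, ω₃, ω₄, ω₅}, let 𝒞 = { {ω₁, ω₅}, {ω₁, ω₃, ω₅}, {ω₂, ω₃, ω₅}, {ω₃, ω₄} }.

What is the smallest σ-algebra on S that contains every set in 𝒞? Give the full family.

σ(𝒞) = { {}, {ω₁}, {ω₂}, {ω₃}, {ω₄}, {ω₅}, {ω₁, ω₂}, {ω₁, ω₃}, {ω₁, ω₄}, {ω₁, ω₅}, {ω₂, ω₃}, {ω₂, ω₄}, {ω₂, ω₅}, {ω₃, ω₄}, {ω₃, ω₅}, {ω₄, ω₅}, {ω₁, ω₂, ω₃}, {ω₁, ω₂, ω₄}, {ω₁, ω₂, ω₅}, {ω₁, ω₃, ω₄}, {ω₁, ω₃, ω₅}, {ω₁, ω₄, ω₅}, {ω₂, ω₃, ω₄}, {ω₂, ω₃, ω₅}, {ω₂, ω₄, ω₅}, {ω₃, ω₄, ω₅}, {ω₁, ω₂, ω₃, ω₄}, {ω₁, ω₂, ω₃, ω₅}, {ω₁, ω₂, ω₄, ω₅}, {ω₁, ω₃, ω₄, ω₅}, {ω₂, ω₃, ω₄, ω₅}, S }

Check:
Take S₀ = 𝒞 ∪ {∅, S} = { {}, {ω₁, ω₅}, {ω₃, ω₄}, {ω₁, ω₃, ω₅}, {ω₂, ω₃, ω₅}, S }.
Pass 1. New:
  {ω₁, ω₄}  = {ω₂, ω₃, ω₅}ᶜ
  {ω₂, ω₄}  = {ω₁, ω₃, ω₅}ᶜ
  {ω₁, ω₂, ω₅}  = {ω₃, ω₄}ᶜ
  {ω₂, ω₃, ω₄}  = {ω₁, ω₅}ᶜ
  {ω₁, ω₂, ω₃, ω₅}  = {ω₂, ω₃, ω₅} ∪ {ω₁, ω₅}
  {ω₁, ω₃, ω₄, ω₅}  = {ω₃, ω₄} ∪ {ω₁, ω₅}
  {ω₂, ω₃, ω₄, ω₅}  = {ω₃, ω₄} ∪ {ω₂, ω₃, ω₅}
  — 13 sets.
Pass 2 adds 8:
  {ω₁}  = {ω₂, ω₃, ω₄, ω₅}ᶜ
  {ω₂}  = {ω₁, ω₃, ω₄, ω₅}ᶜ
  {ω₄}  = {ω₁, ω₂, ω₃, ω₅}ᶜ
  {ω₁, ω₂, ω₄}  = {ω₁, ω₄} ∪ {ω₂, ω₄}
  {ω₁, ω₃, ω₄}  = {ω₃, ω₄} ∪ {ω₁, ω₄}
  {ω₁, ω₄, ω₅}  = {ω₁, ω₄} ∪ {ω₁, ω₅}
  {ω₁, ω₂, ω₃, ω₄}  = {ω₂, ω₃, ω₄} ∪ {ω₁, ω₄}
  {ω₁, ω₂, ω₄, ω₅}  = {ω₁, ω₂, ω₅} ∪ {ω₁, ω₄}
  — 21 sets.
Pass 3: +6 →
  {ω₃}  = {ω₁, ω₂, ω₄, ω₅}ᶜ
  {ω₅}  = {ω₁, ω₂, ω₃, ω₄}ᶜ
  {ω₁, ω₂}  = {ω₂} ∪ {ω₁}
  {ω₂, ω₃}  = {ω₁, ω₄, ω₅}ᶜ
  {ω₂, ω₅}  = {ω₁, ω₃, ω₄}ᶜ
  {ω₃, ω₅}  = {ω₁, ω₂, ω₄}ᶜ
  — 27 sets.
Pass 4 adds 5:
  {ω₁, ω₃}  = {ω₃} ∪ {ω₁}
  {ω₄, ω₅}  = {ω₅} ∪ {ω₄}
  {ω₁, ω₂, ω₃}  = {ω₁, ω₂} ∪ {ω₃}
  {ω₂, ω₄, ω₅}  = {ω₂, ω₅} ∪ {ω₄}
  {ω₃, ω₄, ω₅}  = {ω₁, ω₂}ᶜ
  — 32 sets.
Pass 5: stable.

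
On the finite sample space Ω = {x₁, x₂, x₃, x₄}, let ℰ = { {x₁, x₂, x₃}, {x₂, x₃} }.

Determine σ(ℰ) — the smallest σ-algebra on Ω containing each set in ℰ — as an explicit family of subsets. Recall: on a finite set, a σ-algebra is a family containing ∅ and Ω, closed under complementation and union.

Initial family (4 sets): { {}, {x₂, x₃}, {x₁, x₂, x₃}, Ω }.
Step 1: +2 →
  {x₄}  = complement {x₁, x₂, x₃}
  {x₁, x₄}  = complement {x₂, x₃}
Step 2. New:
  {x₂, x₃, x₄}  = {x₂, x₃} ∪ {x₄}
Step 3. New:
  {x₁}  = complement {x₂, x₃, x₄}
Step 4 adds nothing — fixpoint reached.

|σ(ℰ)| = 8.  σ(ℰ) = { {}, {x₁}, {x₄}, {x₁, x₄}, {x₂, x₃}, {x₁, x₂, x₃}, {x₂, x₃, x₄}, Ω }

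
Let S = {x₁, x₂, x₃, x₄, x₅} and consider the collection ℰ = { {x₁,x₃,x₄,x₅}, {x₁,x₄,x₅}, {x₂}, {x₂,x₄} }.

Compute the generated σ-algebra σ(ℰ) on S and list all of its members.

σ(ℰ) = { {}, {x₂}, {x₃}, {x₄}, {x₁,x₅}, {x₂,x₃}, {x₂,x₄}, {x₃,x₄}, {x₁,x₂,x₅}, {x₁,x₃,x₅}, {x₁,x₄,x₅}, {x₂,x₃,x₄}, {x₁,x₂,x₃,x₅}, {x₁,x₂,x₄,x₅}, {x₁,x₃,x₄,x₅}, S }

Check:
Seed the family with ℰ together with ∅ and S: { {}, {x₂}, {x₂,x₄}, {x₁,x₄,x₅}, {x₁,x₃,x₄,x₅}, S }.
Round 1: 3 new —
  {x₂,x₃}  = {x₁,x₄,x₅}ᶜ
  {x₁,x₃,x₅}  = {x₂,x₄}ᶜ
  {x₁,x₂,x₄,x₅}  = {x₁,x₄,x₅} ∪ {x₂}
  |family| = 9
Round 2 (3 new):
  {x₃}  = {x₁,x₂,x₄,x₅}ᶜ
  {x₂,x₃,x₄}  = {x₂,x₃} ∪ {x₂,x₄}
  {x₁,x₂,x₃,x₅}  = {x₁,x₃,x₅} ∪ {x₂}
  |family| = 12
Round 3 adds 2:
  {x₄}  = {x₁,x₂,x₃,x₅}ᶜ
  {x₁,x₅}  = {x₂,x₃,x₄}ᶜ
  |family| = 14
Round 4: +2 →
  {x₃,x₄}  = {x₃} ∪ {x₄}
  {x₁,x₂,x₅}  = {x₁,x₅} ∪ {x₂}
  |family| = 16
Round 5: stable.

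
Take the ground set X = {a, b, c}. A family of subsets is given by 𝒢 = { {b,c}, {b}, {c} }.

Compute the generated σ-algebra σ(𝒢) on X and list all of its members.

σ(𝒢) = { {}, {a}, {b}, {c}, {a,b}, {a,c}, {b,c}, X }

Working:
Take S₀ = 𝒢 ∪ {∅, X} = { {}, {b}, {c}, {b,c}, X }.
Iteration 1. New:
  {a}  = {b,c}ᶜ
  {a,b}  = {c}ᶜ
  {a,c}  = {b}ᶜ
  — 8 sets.
Iteration 2: no new sets; the family is a σ-algebra.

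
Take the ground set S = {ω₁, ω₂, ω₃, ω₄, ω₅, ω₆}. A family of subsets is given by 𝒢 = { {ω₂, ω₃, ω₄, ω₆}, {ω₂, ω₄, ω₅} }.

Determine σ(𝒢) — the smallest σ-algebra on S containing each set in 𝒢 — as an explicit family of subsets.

Begin from { {}, {ω₂, ω₄, ω₅}, {ω₂, ω₃, ω₄, ω₆}, S } (that is, 𝒢 plus ∅ and S).
Iteration 1: 3 new —
  {ω₁, ω₅}  = complement {ω₂, ω₃, ω₄, ω₆}
  {ω₁, ω₃, ω₆}  = complement {ω₂, ω₄, ω₅}
  {ω₂, ω₃, ω₄, ω₅, ω₆}  = {ω₂, ω₃, ω₄, ω₆} ∪ {ω₂, ω₄, ω₅}
  (now 7)
Iteration 2 adds 4:
  {ω₁}  = complement {ω₂, ω₃, ω₄, ω₅, ω₆}
  {ω₁, ω₂, ω₄, ω₅}  = {ω₁, ω₅} ∪ {ω₂, ω₄, ω₅}
  {ω₁, ω₃, ω₅, ω₆}  = {ω₁, ω₃, ω₆} ∪ {ω₁, ω₅}
  {ω₁, ω₂, ω₃, ω₄, ω₆}  = {ω₂, ω₃, ω₄, ω₆} ∪ {ω₁, ω₃, ω₆}
  (now 11)
Iteration 3: +3 →
  {ω₅}  = complement {ω₁, ω₂, ω₃, ω₄, ω₆}
  {ω₂, ω₄}  = complement {ω₁, ω₃, ω₅, ω₆}
  {ω₃, ω₆}  = complement {ω₁, ω₂, ω₄, ω₅}
  (now 14)
Iteration 4. New:
  {ω₁, ω₂, ω₄}  = {ω₂, ω₄} ∪ {ω₁}
  {ω₃, ω₅, ω₆}  = {ω₃, ω₆} ∪ {ω₅}
  (now 16)
Iteration 5: already closed under ᶜ and ∪.

σ(𝒢) = { {}, {ω₁}, {ω₅}, {ω₁, ω₅}, {ω₂, ω₄}, {ω₃, ω₆}, {ω₁, ω₂, ω₄}, {ω₁, ω₃, ω₆}, {ω₂, ω₄, ω₅}, {ω₃, ω₅, ω₆}, {ω₁, ω₂, ω₄, ω₅}, {ω₁, ω₃, ω₅, ω₆}, {ω₂, ω₃, ω₄, ω₆}, {ω₁, ω₂, ω₃, ω₄, ω₆}, {ω₂, ω₃, ω₄, ω₅, ω₆}, S }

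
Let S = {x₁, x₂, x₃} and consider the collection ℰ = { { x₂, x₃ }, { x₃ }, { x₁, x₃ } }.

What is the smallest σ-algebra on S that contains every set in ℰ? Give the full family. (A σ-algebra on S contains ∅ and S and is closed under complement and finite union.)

Answer: σ(ℰ) = { {  }, { x₁ }, { x₂ }, { x₃ }, { x₁, x₂ }, { x₁, x₃ }, { x₂, x₃ }, S }

Check:
Seed the family with ℰ together with ∅ and S: { {  }, { x₃ }, { x₁, x₃ }, { x₂, x₃ }, S }.
Pass 1 (3 new):
  { x₁ }  = { x₂, x₃ }ᶜ
  { x₂ }  = { x₁, x₃ }ᶜ
  { x₁, x₂ }  = { x₃ }ᶜ
Pass 2: stable.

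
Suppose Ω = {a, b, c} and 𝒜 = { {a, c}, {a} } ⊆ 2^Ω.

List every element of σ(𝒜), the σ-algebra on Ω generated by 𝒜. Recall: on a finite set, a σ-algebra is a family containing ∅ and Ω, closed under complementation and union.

|σ(𝒜)| = 8.  σ(𝒜) = { {}, {a}, {b}, {c}, {a, b}, {a, c}, {b, c}, Ω }

Derivation:
Initial family (4 sets): { {}, {a}, {a, c}, Ω }.
Pass 1: +2 →
  {b}  = complement {a, c}
  {b, c}  = complement {a}
  (now 6)
Pass 2: 1 new —
  {a, b}  = {b} ∪ {a}
  (now 7)
Pass 3 (1 new):
  {c}  = complement {a, b}
  (now 8)
Pass 4: stable.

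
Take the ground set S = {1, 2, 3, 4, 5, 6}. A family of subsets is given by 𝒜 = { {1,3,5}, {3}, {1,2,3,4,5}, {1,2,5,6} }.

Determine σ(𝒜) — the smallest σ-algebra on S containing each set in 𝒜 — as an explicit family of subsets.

Take S₀ = 𝒜 ∪ {∅, S} = { ∅, {3}, {1,3,5}, {1,2,5,6}, {1,2,3,4,5}, S }.
Step 1: 5 new —
  {6}  = ᶜ of {1,2,3,4,5}
  {3,4}  = ᶜ of {1,2,5,6}
  {2,4,6}  = ᶜ of {1,3,5}
  {1,2,3,5,6}  = {3} ∪ {1,2,5,6}
  {1,2,4,5,6}  = ᶜ of {3}
  — 11 sets.
Step 2: +6 →
  {4}  = ᶜ of {1,2,3,5,6}
  {3,6}  = {6} ∪ {3}
  {3,4,6}  = {3,4} ∪ {6}
  {1,3,4,5}  = {3,4} ∪ {1,3,5}
  {1,3,5,6}  = {1,3,5} ∪ {6}
  {2,3,4,6}  = {2,4,6} ∪ {3,4}
  — 17 sets.
Step 3. New:
  {1,5}  = ᶜ of {2,3,4,6}
  {2,4}  = ᶜ of {1,3,5,6}
  {2,6}  = ᶜ of {1,3,4,5}
  {4,6}  = {4} ∪ {6}
  {1,2,5}  = ᶜ of {3,4,6}
  {1,2,4,5}  = ᶜ of {3,6}
  {1,3,4,5,6}  = {1,3,5,6} ∪ {3,4}
  — 24 sets.
Step 4 (7 new):
  {2}  = ᶜ of {1,3,4,5,6}
  {1,4,5}  = {1,5} ∪ {4}
  {1,5,6}  = {6} ∪ {1,5}
  {2,3,4}  = {3,4} ∪ {2,4}
  {2,3,6}  = {2,6} ∪ {3}
  {1,2,3,5}  = ᶜ of {4,6}
  {1,4,5,6}  = {1,5} ∪ {4,6}
  — 31 sets.
Step 5 adds 1:
  {2,3}  = ᶜ of {1,4,5,6}
  — 32 sets.
Step 6: no new sets; the family is a σ-algebra.

|σ(𝒜)| = 32.  σ(𝒜) = { ∅, {2}, {3}, {4}, {6}, {1,5}, {2,3}, {2,4}, {2,6}, {3,4}, {3,6}, {4,6}, {1,2,5}, {1,3,5}, {1,4,5}, {1,5,6}, {2,3,4}, {2,3,6}, {2,4,6}, {3,4,6}, {1,2,3,5}, {1,2,4,5}, {1,2,5,6}, {1,3,4,5}, {1,3,5,6}, {1,4,5,6}, {2,3,4,6}, {1,2,3,4,5}, {1,2,3,5,6}, {1,2,4,5,6}, {1,3,4,5,6}, S }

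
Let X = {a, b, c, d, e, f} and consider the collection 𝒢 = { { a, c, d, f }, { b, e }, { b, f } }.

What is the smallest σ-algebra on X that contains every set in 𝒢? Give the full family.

Answer: σ(𝒢) = { {}, { b }, { e }, { f }, { b, e }, { b, f }, { e, f }, { a, c, d }, { b, e, f }, { a, b, c, d }, { a, c, d, e }, { a, c, d, f }, { a, b, c, d, e }, { a, b, c, d, f }, { a, c, d, e, f }, X }

Trace:
Take S₀ = 𝒢 ∪ {∅, X} = { {}, { b, e }, { b, f }, { a, c, d, f }, X }.
Pass 1. New:
  { b, e, f }  = { b, e } ∪ { b, f }
  { a, c, d, e }  = complement { b, f }
  { a, b, c, d, f }  = { a, c, d, f } ∪ { b, f }
  — 8 sets.
Pass 2: +4 →
  { e }  = complement { a, b, c, d, f }
  { a, c, d }  = complement { b, e, f }
  { a, b, c, d, e }  = { b, e } ∪ { a, c, d, e }
  { a, c, d, e, f }  = { a, c, d, e } ∪ { a, c, d, f }
  — 12 sets.
Pass 3: +2 →
  { b }  = complement { a, c, d, e, f }
  { f }  = complement { a, b, c, d, e }
  — 14 sets.
Pass 4 adds 2:
  { e, f }  = { e } ∪ { f }
  { a, b, c, d }  = { a, c, d } ∪ { b }
  — 16 sets.
Pass 5: closed — nothing new.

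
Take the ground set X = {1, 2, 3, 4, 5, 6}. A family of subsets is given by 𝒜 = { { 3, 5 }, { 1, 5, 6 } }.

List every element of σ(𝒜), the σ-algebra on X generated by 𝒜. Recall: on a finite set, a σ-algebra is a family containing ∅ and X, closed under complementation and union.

Begin from { ∅, { 3, 5 }, { 1, 5, 6 }, X } (that is, 𝒜 plus ∅ and X).
Step 1 (3 new):
  { 2, 3, 4 }  = ᶜ of { 1, 5, 6 }
  { 1, 2, 4, 6 }  = ᶜ of { 3, 5 }
  { 1, 3, 5, 6 }  = { 3, 5 } ∪ { 1, 5, 6 }
  |family| = 7
Step 2 adds 4:
  { 2, 4 }  = ᶜ of { 1, 3, 5, 6 }
  { 2, 3, 4, 5 }  = { 2, 3, 4 } ∪ { 3, 5 }
  { 1, 2, 3, 4, 6 }  = { 1, 2, 4, 6 } ∪ { 2, 3, 4 }
  { 1, 2, 4, 5, 6 }  = { 1, 2, 4, 6 } ∪ { 1, 5, 6 }
  |family| = 11
Step 3: 3 new —
  { 3 }  = ᶜ of { 1, 2, 4, 5, 6 }
  { 5 }  = ᶜ of { 1, 2, 3, 4, 6 }
  { 1, 6 }  = ᶜ of { 2, 3, 4, 5 }
  |family| = 14
Step 4. New:
  { 1, 3, 6 }  = { 3 } ∪ { 1, 6 }
  { 2, 4, 5 }  = { 2, 4 } ∪ { 5 }
  |family| = 16
After Step 5 the family is unchanged; done.

|σ(𝒜)| = 16.  σ(𝒜) = { ∅, { 3 }, { 5 }, { 1, 6 }, { 2, 4 }, { 3, 5 }, { 1, 3, 6 }, { 1, 5, 6 }, { 2, 3, 4 }, { 2, 4, 5 }, { 1, 2, 4, 6 }, { 1, 3, 5, 6 }, { 2, 3, 4, 5 }, { 1, 2, 3, 4, 6 }, { 1, 2, 4, 5, 6 }, X }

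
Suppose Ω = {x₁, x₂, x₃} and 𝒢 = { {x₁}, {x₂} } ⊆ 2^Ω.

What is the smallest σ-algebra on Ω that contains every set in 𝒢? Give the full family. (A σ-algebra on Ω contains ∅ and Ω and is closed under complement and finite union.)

Start: 𝒢 ∪ {∅, Ω} = { {}, {x₁}, {x₂}, Ω }.
Pass 1. New:
  {x₁,x₂}  = {x₁} ∪ {x₂}
  {x₁,x₃}  = {x₂}ᶜ
  {x₂,x₃}  = {x₁}ᶜ
  (now 7)
Pass 2 adds 1:
  {x₃}  = {x₁,x₂}ᶜ
  (now 8)
Pass 3: already closed under ᶜ and ∪.

Therefore σ(𝒢) = { {}, {x₁}, {x₂}, {x₃}, {x₁,x₂}, {x₁,x₃}, {x₂,x₃}, Ω } (|σ(𝒢)| = 8).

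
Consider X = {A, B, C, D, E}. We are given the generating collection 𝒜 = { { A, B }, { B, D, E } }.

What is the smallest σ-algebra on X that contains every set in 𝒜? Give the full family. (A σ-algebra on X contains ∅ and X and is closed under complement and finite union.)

Answer: σ(𝒜) = { {}, { A }, { B }, { C }, { A, B }, { A, C }, { B, C }, { D, E }, { A, B, C }, { A, D, E }, { B, D, E }, { C, D, E }, { A, B, D, E }, { A, C, D, E }, { B, C, D, E }, X }

Check:
Initial family (4 sets): { {}, { A, B }, { B, D, E }, X }.
Pass 1: 3 new —
  { A, C }  = { B, D, E }ᶜ
  { C, D, E }  = { A, B }ᶜ
  { A, B, D, E }  = { A, B } ∪ { B, D, E }
  (now 7)
Pass 2 adds 4:
  { C }  = { A, B, D, E }ᶜ
  { A, B, C }  = { A, B } ∪ { A, C }
  { A, C, D, E }  = { C, D, E } ∪ { A, C }
  { B, C, D, E }  = { C, D, E } ∪ { B, D, E }
  (now 11)
Pass 3 adds 3:
  { A }  = { B, C, D, E }ᶜ
  { B }  = { A, C, D, E }ᶜ
  { D, E }  = { A, B, C }ᶜ
  (now 14)
Pass 4: 2 new —
  { B, C }  = { C } ∪ { B }
  { A, D, E }  = { D, E } ∪ { A }
  (now 16)
Pass 5: closed — nothing new.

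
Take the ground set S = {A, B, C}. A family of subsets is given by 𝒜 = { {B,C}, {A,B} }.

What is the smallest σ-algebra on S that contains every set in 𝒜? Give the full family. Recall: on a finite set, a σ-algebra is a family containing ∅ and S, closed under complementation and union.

Answer: σ(𝒜) = { ∅, {A}, {B}, {C}, {A,B}, {A,C}, {B,C}, S }

Working:
Begin from { ∅, {A,B}, {B,C}, S } (that is, 𝒜 plus ∅ and S).
Iteration 1: +2 →
  {A}  = S∖{B,C}
  {C}  = S∖{A,B}
Iteration 2 (1 new):
  {A,C}  = {C} ∪ {A}
Iteration 3: 1 new —
  {B}  = S∖{A,C}
Iteration 4: already closed under ᶜ and ∪.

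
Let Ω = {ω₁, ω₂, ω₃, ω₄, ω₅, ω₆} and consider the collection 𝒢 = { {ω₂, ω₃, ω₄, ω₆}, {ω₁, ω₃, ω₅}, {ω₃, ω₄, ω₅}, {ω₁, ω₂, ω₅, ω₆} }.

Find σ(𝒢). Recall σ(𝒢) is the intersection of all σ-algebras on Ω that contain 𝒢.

Answer: σ(𝒢) = { ∅, {ω₁}, {ω₃}, {ω₄}, {ω₅}, {ω₁, ω₃}, {ω₁, ω₄}, {ω₁, ω₅}, {ω₂, ω₆}, {ω₃, ω₄}, {ω₃, ω₅}, {ω₄, ω₅}, {ω₁, ω₂, ω₆}, {ω₁, ω₃, ω₄}, {ω₁, ω₃, ω₅}, {ω₁, ω₄, ω₅}, {ω₂, ω₃, ω₆}, {ω₂, ω₄, ω₆}, {ω₂, ω₅, ω₆}, {ω₃, ω₄, ω₅}, {ω₁, ω₂, ω₃, ω₆}, {ω₁, ω₂, ω₄, ω₆}, {ω₁, ω₂, ω₅, ω₆}, {ω₁, ω₃, ω₄, ω₅}, {ω₂, ω₃, ω₄, ω₆}, {ω₂, ω₃, ω₅, ω₆}, {ω₂, ω₄, ω₅, ω₆}, {ω₁, ω₂, ω₃, ω₄, ω₆}, {ω₁, ω₂, ω₃, ω₅, ω₆}, {ω₁, ω₂, ω₄, ω₅, ω₆}, {ω₂, ω₃, ω₄, ω₅, ω₆}, Ω }

Trace:
Begin from { ∅, {ω₁, ω₃, ω₅}, {ω₃, ω₄, ω₅}, {ω₁, ω₂, ω₅, ω₆}, {ω₂, ω₃, ω₄, ω₆}, Ω } (that is, 𝒢 plus ∅ and Ω).
Round 1 adds 7:
  {ω₁, ω₅}  = {ω₂, ω₃, ω₄, ω₆}ᶜ
  {ω₃, ω₄}  = {ω₁, ω₂, ω₅, ω₆}ᶜ
  {ω₁, ω₂, ω₆}  = {ω₃, ω₄, ω₅}ᶜ
  {ω₂, ω₄, ω₆}  = {ω₁, ω₃, ω₅}ᶜ
  {ω₁, ω₃, ω₄, ω₅}  = {ω₃, ω₄, ω₅} ∪ {ω₁, ω₃, ω₅}
  {ω₁, ω₂, ω₃, ω₅, ω₆}  = {ω₁, ω₃, ω₅} ∪ {ω₁, ω₂, ω₅, ω₆}
  {ω₂, ω₃, ω₄, ω₅, ω₆}  = {ω₃, ω₄, ω₅} ∪ {ω₂, ω₃, ω₄, ω₆}
  — 13 sets.
Round 2: 6 new —
  {ω₁}  = {ω₂, ω₃, ω₄, ω₅, ω₆}ᶜ
  {ω₄}  = {ω₁, ω₂, ω₃, ω₅, ω₆}ᶜ
  {ω₂, ω₆}  = {ω₁, ω₃, ω₄, ω₅}ᶜ
  {ω₁, ω₂, ω₄, ω₆}  = {ω₂, ω₄, ω₆} ∪ {ω₁, ω₂, ω₆}
  {ω₁, ω₂, ω₃, ω₄, ω₆}  = {ω₃, ω₄} ∪ {ω₁, ω₂, ω₆}
  {ω₁, ω₂, ω₄, ω₅, ω₆}  = {ω₂, ω₄, ω₆} ∪ {ω₁, ω₅}
  — 19 sets.
Round 3 adds 6:
  {ω₃}  = {ω₁, ω₂, ω₄, ω₅, ω₆}ᶜ
  {ω₅}  = {ω₁, ω₂, ω₃, ω₄, ω₆}ᶜ
  {ω₁, ω₄}  = {ω₄} ∪ {ω₁}
  {ω₃, ω₅}  = {ω₁, ω₂, ω₄, ω₆}ᶜ
  {ω₁, ω₃, ω₄}  = {ω₃, ω₄} ∪ {ω₁}
  {ω₁, ω₄, ω₅}  = {ω₁, ω₅} ∪ {ω₄}
  — 25 sets.
Round 4 (7 new):
  {ω₁, ω₃}  = {ω₁} ∪ {ω₃}
  {ω₄, ω₅}  = {ω₅} ∪ {ω₄}
  {ω₂, ω₃, ω₆}  = {ω₁, ω₄, ω₅}ᶜ
  {ω₂, ω₅, ω₆}  = {ω₁, ω₃, ω₄}ᶜ
  {ω₁, ω₂, ω₃, ω₆}  = {ω₃} ∪ {ω₁, ω₂, ω₆}
  {ω₂, ω₃, ω₅, ω₆}  = {ω₁, ω₄}ᶜ
  {ω₂, ω₄, ω₅, ω₆}  = {ω₂, ω₄, ω₆} ∪ {ω₅}
  — 32 sets.
Round 5 adds nothing — fixpoint reached.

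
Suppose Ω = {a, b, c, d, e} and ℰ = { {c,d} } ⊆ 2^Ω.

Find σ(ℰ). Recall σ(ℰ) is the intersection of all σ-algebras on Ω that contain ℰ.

Begin from { {}, {c,d}, Ω } (that is, ℰ plus ∅ and Ω).
Iteration 1. New:
  {a,b,e}  = Ω∖{c,d}
  (now 4)
Iteration 2: stable.

Therefore σ(ℰ) = { {}, {c,d}, {a,b,e}, Ω } (|σ(ℰ)| = 4).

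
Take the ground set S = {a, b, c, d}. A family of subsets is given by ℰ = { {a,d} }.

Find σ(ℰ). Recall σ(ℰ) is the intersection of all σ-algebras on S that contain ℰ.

Answer: σ(ℰ) = { {}, {a,d}, {b,c}, S }

Derivation:
Seed the family with ℰ together with ∅ and S: { {}, {a,d}, S }.
Step 1. New:
  {b,c}  = ᶜ of {a,d}
Step 2 adds nothing — fixpoint reached.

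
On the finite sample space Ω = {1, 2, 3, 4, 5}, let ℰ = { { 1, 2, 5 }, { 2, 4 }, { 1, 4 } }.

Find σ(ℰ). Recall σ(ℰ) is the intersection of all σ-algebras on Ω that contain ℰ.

σ(ℰ) (32 sets): { {  }, { 1 }, { 2 }, { 3 }, { 4 }, { 5 }, { 1, 2 }, { 1, 3 }, { 1, 4 }, { 1, 5 }, { 2, 3 }, { 2, 4 }, { 2, 5 }, { 3, 4 }, { 3, 5 }, { 4, 5 }, { 1, 2, 3 }, { 1, 2, 4 }, { 1, 2, 5 }, { 1, 3, 4 }, { 1, 3, 5 }, { 1, 4, 5 }, { 2, 3, 4 }, { 2, 3, 5 }, { 2, 4, 5 }, { 3, 4, 5 }, { 1, 2, 3, 4 }, { 1, 2, 3, 5 }, { 1, 2, 4, 5 }, { 1, 3, 4, 5 }, { 2, 3, 4, 5 }, Ω }

Check:
Take S₀ = ℰ ∪ {∅, Ω} = { {  }, { 1, 4 }, { 2, 4 }, { 1, 2, 5 }, Ω }.
Step 1: 5 new —
  { 3, 4 }  = Ω∖{ 1, 2, 5 }
  { 1, 2, 4 }  = { 1, 4 } ∪ { 2, 4 }
  { 1, 3, 5 }  = Ω∖{ 2, 4 }
  { 2, 3, 5 }  = Ω∖{ 1, 4 }
  { 1, 2, 4, 5 }  = { 1, 2, 5 } ∪ { 1, 4 }
  (now 10)
Step 2 adds 8:
  { 3 }  = Ω∖{ 1, 2, 4, 5 }
  { 3, 5 }  = Ω∖{ 1, 2, 4 }
  { 1, 3, 4 }  = { 3, 4 } ∪ { 1, 4 }
  { 2, 3, 4 }  = { 3, 4 } ∪ { 2, 4 }
  { 1, 2, 3, 4 }  = { 3, 4 } ∪ { 1, 2, 4 }
  { 1, 2, 3, 5 }  = { 1, 3, 5 } ∪ { 1, 2, 5 }
  { 1, 3, 4, 5 }  = { 3, 4 } ∪ { 1, 3, 5 }
  { 2, 3, 4, 5 }  = { 3, 4 } ∪ { 2, 3, 5 }
  (now 18)
Step 3 adds 7:
  { 1 }  = Ω∖{ 2, 3, 4, 5 }
  { 2 }  = Ω∖{ 1, 3, 4, 5 }
  { 4 }  = Ω∖{ 1, 2, 3, 5 }
  { 5 }  = Ω∖{ 1, 2, 3, 4 }
  { 1, 5 }  = Ω∖{ 2, 3, 4 }
  { 2, 5 }  = Ω∖{ 1, 3, 4 }
  { 3, 4, 5 }  = { 3, 4 } ∪ { 3, 5 }
  (now 25)
Step 4: 6 new —
  { 1, 2 }  = Ω∖{ 3, 4, 5 }
  { 1, 3 }  = { 3 } ∪ { 1 }
  { 2, 3 }  = { 2 } ∪ { 3 }
  { 4, 5 }  = { 5 } ∪ { 4 }
  { 1, 4, 5 }  = { 5 } ∪ { 1, 4 }
  { 2, 4, 5 }  = { 2, 5 } ∪ { 4 }
  (now 31)
Step 5 adds 1:
  { 1, 2, 3 }  = Ω∖{ 4, 5 }
  (now 32)
Step 6: stable.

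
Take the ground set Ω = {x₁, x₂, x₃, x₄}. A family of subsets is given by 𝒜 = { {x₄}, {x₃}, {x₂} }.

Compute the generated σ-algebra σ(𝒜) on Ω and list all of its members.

Seed the family with 𝒜 together with ∅ and Ω: { {}, {x₂}, {x₃}, {x₄}, Ω }.
Step 1. New:
  {x₂, x₃}  = {x₃} ∪ {x₂}
  {x₂, x₄}  = {x₄} ∪ {x₂}
  {x₃, x₄}  = {x₃} ∪ {x₄}
  {x₁, x₂, x₃}  = ᶜ of {x₄}
  {x₁, x₂, x₄}  = ᶜ of {x₃}
  {x₁, x₃, x₄}  = ᶜ of {x₂}
  |family| = 11
Step 2 adds 4:
  {x₁, x₂}  = ᶜ of {x₃, x₄}
  {x₁, x₃}  = ᶜ of {x₂, x₄}
  {x₁, x₄}  = ᶜ of {x₂, x₃}
  {x₂, x₃, x₄}  = {x₃, x₄} ∪ {x₂}
  |family| = 15
Step 3 (1 new):
  {x₁}  = ᶜ of {x₂, x₃, x₄}
  |family| = 16
Step 4: closed — nothing new.

σ(𝒜) = { {}, {x₁}, {x₂}, {x₃}, {x₄}, {x₁, x₂}, {x₁, x₃}, {x₁, x₄}, {x₂, x₃}, {x₂, x₄}, {x₃, x₄}, {x₁, x₂, x₃}, {x₁, x₂, x₄}, {x₁, x₃, x₄}, {x₂, x₃, x₄}, Ω }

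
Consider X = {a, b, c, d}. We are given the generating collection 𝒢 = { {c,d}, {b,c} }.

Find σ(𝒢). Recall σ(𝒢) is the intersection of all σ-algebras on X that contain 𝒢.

Begin from { {}, {b,c}, {c,d}, X } (that is, 𝒢 plus ∅ and X).
Round 1 adds 3:
  {a,b}  = ᶜ of {c,d}
  {a,d}  = ᶜ of {b,c}
  {b,c,d}  = {c,d} ∪ {b,c}
  (now 7)
Round 2 (4 new):
  {a}  = ᶜ of {b,c,d}
  {a,b,c}  = {b,c} ∪ {a,b}
  {a,b,d}  = {a,d} ∪ {a,b}
  {a,c,d}  = {c,d} ∪ {a,d}
  (now 11)
Round 3 (3 new):
  {b}  = ᶜ of {a,c,d}
  {c}  = ᶜ of {a,b,d}
  {d}  = ᶜ of {a,b,c}
  (now 14)
Round 4 (2 new):
  {a,c}  = {c} ∪ {a}
  {b,d}  = {d} ∪ {b}
  (now 16)
Round 5: closed — nothing new.

Therefore σ(𝒢) = { {}, {a}, {b}, {c}, {d}, {a,b}, {a,c}, {a,d}, {b,c}, {b,d}, {c,d}, {a,b,c}, {a,b,d}, {a,c,d}, {b,c,d}, X } (|σ(𝒢)| = 16).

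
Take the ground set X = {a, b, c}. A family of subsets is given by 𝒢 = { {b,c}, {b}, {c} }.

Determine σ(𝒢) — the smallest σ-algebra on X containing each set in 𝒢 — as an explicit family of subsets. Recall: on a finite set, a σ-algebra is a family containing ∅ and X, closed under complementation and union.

σ(𝒢) (8 sets): { {}, {a}, {b}, {c}, {a,b}, {a,c}, {b,c}, X }

Check:
Initial family (5 sets): { {}, {b}, {c}, {b,c}, X }.
Iteration 1 (3 new):
  {a}  = X∖{b,c}
  {a,b}  = X∖{c}
  {a,c}  = X∖{b}
Iteration 2: already closed under ᶜ and ∪.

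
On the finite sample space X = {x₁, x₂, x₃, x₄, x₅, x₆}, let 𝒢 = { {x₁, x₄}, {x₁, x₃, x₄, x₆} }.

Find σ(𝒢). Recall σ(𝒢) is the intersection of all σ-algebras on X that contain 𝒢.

Answer: σ(𝒢) = { ∅, {x₁, x₄}, {x₂, x₅}, {x₃, x₆}, {x₁, x₂, x₄, x₅}, {x₁, x₃, x₄, x₆}, {x₂, x₃, x₅, x₆}, X }

Trace:
Begin from { ∅, {x₁, x₄}, {x₁, x₃, x₄, x₆}, X } (that is, 𝒢 plus ∅ and X).
Iteration 1. New:
  {x₂, x₅}  = ᶜ of {x₁, x₃, x₄, x₆}
  {x₂, x₃, x₅, x₆}  = ᶜ of {x₁, x₄}
  |family| = 6
Iteration 2 adds 1:
  {x₁, x₂, x₄, x₅}  = {x₂, x₅} ∪ {x₁, x₄}
  |family| = 7
Iteration 3: +1 →
  {x₃, x₆}  = ᶜ of {x₁, x₂, x₄, x₅}
  |family| = 8
Iteration 4 adds nothing — fixpoint reached.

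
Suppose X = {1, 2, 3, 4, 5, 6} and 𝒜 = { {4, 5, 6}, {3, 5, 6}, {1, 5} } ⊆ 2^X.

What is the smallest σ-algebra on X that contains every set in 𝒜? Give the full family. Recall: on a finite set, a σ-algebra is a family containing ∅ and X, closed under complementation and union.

Start: 𝒜 ∪ {∅, X} = { {}, {1, 5}, {3, 5, 6}, {4, 5, 6}, X }.
Round 1 (6 new):
  {1, 2, 3}  = complement {4, 5, 6}
  {1, 2, 4}  = complement {3, 5, 6}
  {1, 3, 5, 6}  = {3, 5, 6} ∪ {1, 5}
  {1, 4, 5, 6}  = {1, 5} ∪ {4, 5, 6}
  {2, 3, 4, 6}  = complement {1, 5}
  {3, 4, 5, 6}  = {3, 5, 6} ∪ {4, 5, 6}
Round 2: +11 →
  {1, 2}  = complement {3, 4, 5, 6}
  {2, 3}  = complement {1, 4, 5, 6}
  {2, 4}  = complement {1, 3, 5, 6}
  {1, 2, 3, 4}  = {1, 2, 3} ∪ {1, 2, 4}
  {1, 2, 3, 5}  = {1, 2, 3} ∪ {1, 5}
  {1, 2, 4, 5}  = {1, 2, 4} ∪ {1, 5}
  {1, 2, 3, 4, 6}  = {1, 2, 3} ∪ {2, 3, 4, 6}
  {1, 2, 3, 5, 6}  = {1, 3, 5, 6} ∪ {1, 2, 3}
  {1, 2, 4, 5, 6}  = {1, 4, 5, 6} ∪ {1, 2, 4}
  {1, 3, 4, 5, 6}  = {1, 3, 5, 6} ∪ {3, 4, 5, 6}
  {2, 3, 4, 5, 6}  = {3, 4, 5, 6} ∪ {2, 3, 4, 6}
Round 3. New:
  {1}  = complement {2, 3, 4, 5, 6}
  {2}  = complement {1, 3, 4, 5, 6}
  {3}  = complement {1, 2, 4, 5, 6}
  {4}  = complement {1, 2, 3, 5, 6}
  {5}  = complement {1, 2, 3, 4, 6}
  {3, 6}  = complement {1, 2, 4, 5}
  {4, 6}  = complement {1, 2, 3, 5}
  {5, 6}  = complement {1, 2, 3, 4}
  {1, 2, 5}  = {1, 5} ∪ {1, 2}
  {2, 3, 4}  = {2, 4} ∪ {2, 3}
  {2, 3, 5, 6}  = {2, 3} ∪ {3, 5, 6}
  {2, 4, 5, 6}  = {4, 5, 6} ∪ {2, 4}
  {1, 2, 3, 4, 5}  = {1, 5} ∪ {1, 2, 3, 4}
Round 4: +22 →
  {6}  = complement {1, 2, 3, 4, 5}
  {1, 3}  = complement {2, 4, 5, 6}
  {1, 4}  = complement {2, 3, 5, 6}
  {2, 5}  = {2} ∪ {5}
  {3, 4}  = {3} ∪ {4}
  {3, 5}  = {5} ∪ {3}
  {4, 5}  = {5} ∪ {4}
  {1, 3, 5}  = {3} ∪ {1, 5}
  {1, 3, 6}  = {1} ∪ {3, 6}
  {1, 4, 5}  = {1, 5} ∪ {4}
  {1, 4, 6}  = {1} ∪ {4, 6}
  {1, 5, 6}  = complement {2, 3, 4}
  {2, 3, 5}  = {5} ∪ {2, 3}
  {2, 3, 6}  = {2} ∪ {3, 6}
  {2, 4, 5}  = {5} ∪ {2, 4}
  {2, 4, 6}  = {2} ∪ {4, 6}
  {2, 5, 6}  = {5, 6} ∪ {2}
  {3, 4, 6}  = complement {1, 2, 5}
  {1, 2, 3, 6}  = {1, 2, 3} ∪ {3, 6}
  {1, 2, 4, 6}  = {1, 2} ∪ {4, 6}
  {1, 2, 5, 6}  = {5, 6} ∪ {1, 2}
  {2, 3, 4, 5}  = {2, 3, 4} ∪ {5}
Round 5: +7 →
  {1, 6}  = complement {2, 3, 4, 5}
  {2, 6}  = {2} ∪ {6}
  {1, 2, 6}  = {1, 2} ∪ {6}
  {1, 3, 4}  = complement {2, 5, 6}
  {3, 4, 5}  = {3, 4} ∪ {4, 5}
  {1, 3, 4, 5}  = {3, 4} ∪ {1, 3, 5}
  {1, 3, 4, 6}  = complement {2, 5}
Round 6: stable.

σ(𝒜) = { {}, {1}, {2}, {3}, {4}, {5}, {6}, {1, 2}, {1, 3}, {1, 4}, {1, 5}, {1, 6}, {2, 3}, {2, 4}, {2, 5}, {2, 6}, {3, 4}, {3, 5}, {3, 6}, {4, 5}, {4, 6}, {5, 6}, {1, 2, 3}, {1, 2, 4}, {1, 2, 5}, {1, 2, 6}, {1, 3, 4}, {1, 3, 5}, {1, 3, 6}, {1, 4, 5}, {1, 4, 6}, {1, 5, 6}, {2, 3, 4}, {2, 3, 5}, {2, 3, 6}, {2, 4, 5}, {2, 4, 6}, {2, 5, 6}, {3, 4, 5}, {3, 4, 6}, {3, 5, 6}, {4, 5, 6}, {1, 2, 3, 4}, {1, 2, 3, 5}, {1, 2, 3, 6}, {1, 2, 4, 5}, {1, 2, 4, 6}, {1, 2, 5, 6}, {1, 3, 4, 5}, {1, 3, 4, 6}, {1, 3, 5, 6}, {1, 4, 5, 6}, {2, 3, 4, 5}, {2, 3, 4, 6}, {2, 3, 5, 6}, {2, 4, 5, 6}, {3, 4, 5, 6}, {1, 2, 3, 4, 5}, {1, 2, 3, 4, 6}, {1, 2, 3, 5, 6}, {1, 2, 4, 5, 6}, {1, 3, 4, 5, 6}, {2, 3, 4, 5, 6}, X }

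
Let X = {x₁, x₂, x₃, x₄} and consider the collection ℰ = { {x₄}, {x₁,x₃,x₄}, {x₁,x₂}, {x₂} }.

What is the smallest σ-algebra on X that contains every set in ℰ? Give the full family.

Take S₀ = ℰ ∪ {∅, X} = { ∅, {x₂}, {x₄}, {x₁,x₂}, {x₁,x₃,x₄}, X }.
Pass 1 (4 new):
  {x₂,x₄}  = {x₄} ∪ {x₂}
  {x₃,x₄}  = {x₁,x₂}ᶜ
  {x₁,x₂,x₃}  = {x₄}ᶜ
  {x₁,x₂,x₄}  = {x₁,x₂} ∪ {x₄}
  |family| = 10
Pass 2 adds 3:
  {x₃}  = {x₁,x₂,x₄}ᶜ
  {x₁,x₃}  = {x₂,x₄}ᶜ
  {x₂,x₃,x₄}  = {x₃,x₄} ∪ {x₂}
  |family| = 13
Pass 3: 2 new —
  {x₁}  = {x₂,x₃,x₄}ᶜ
  {x₂,x₃}  = {x₃} ∪ {x₂}
  |family| = 15
Pass 4 adds 1:
  {x₁,x₄}  = {x₂,x₃}ᶜ
  |family| = 16
Pass 5: no new sets; the family is a σ-algebra.

σ(ℰ) = { ∅, {x₁}, {x₂}, {x₃}, {x₄}, {x₁,x₂}, {x₁,x₃}, {x₁,x₄}, {x₂,x₃}, {x₂,x₄}, {x₃,x₄}, {x₁,x₂,x₃}, {x₁,x₂,x₄}, {x₁,x₃,x₄}, {x₂,x₃,x₄}, X }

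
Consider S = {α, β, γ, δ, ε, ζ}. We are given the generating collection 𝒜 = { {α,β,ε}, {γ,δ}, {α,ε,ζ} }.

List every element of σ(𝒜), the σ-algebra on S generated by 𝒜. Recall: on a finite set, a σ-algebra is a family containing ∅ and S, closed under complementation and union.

σ(𝒜) = { {}, {β}, {ζ}, {α,ε}, {β,ζ}, {γ,δ}, {α,β,ε}, {α,ε,ζ}, {β,γ,δ}, {γ,δ,ζ}, {α,β,ε,ζ}, {α,γ,δ,ε}, {β,γ,δ,ζ}, {α,β,γ,δ,ε}, {α,γ,δ,ε,ζ}, S }

Working:
Initial family (5 sets): { {}, {γ,δ}, {α,β,ε}, {α,ε,ζ}, S }.
Round 1: +5 →
  {β,γ,δ}  = complement {α,ε,ζ}
  {γ,δ,ζ}  = complement {α,β,ε}
  {α,β,ε,ζ}  = complement {γ,δ}
  {α,β,γ,δ,ε}  = {α,β,ε} ∪ {γ,δ}
  {α,γ,δ,ε,ζ}  = {γ,δ} ∪ {α,ε,ζ}
  (now 10)
Round 2. New:
  {β}  = complement {α,γ,δ,ε,ζ}
  {ζ}  = complement {α,β,γ,δ,ε}
  {β,γ,δ,ζ}  = {β,γ,δ} ∪ {γ,δ,ζ}
  (now 13)
Round 3: +2 →
  {α,ε}  = complement {β,γ,δ,ζ}
  {β,ζ}  = {ζ} ∪ {β}
  (now 15)
Round 4: 1 new —
  {α,γ,δ,ε}  = complement {β,ζ}
  (now 16)
Round 5: stable.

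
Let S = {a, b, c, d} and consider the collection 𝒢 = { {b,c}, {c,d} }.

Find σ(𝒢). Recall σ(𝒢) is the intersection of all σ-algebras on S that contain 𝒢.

σ(𝒢) = { {}, {a}, {b}, {c}, {d}, {a,b}, {a,c}, {a,d}, {b,c}, {b,d}, {c,d}, {a,b,c}, {a,b,d}, {a,c,d}, {b,c,d}, S }

Check:
Initial family (4 sets): { {}, {b,c}, {c,d}, S }.
Iteration 1: +3 →
  {a,b}  = ᶜ of {c,d}
  {a,d}  = ᶜ of {b,c}
  {b,c,d}  = {c,d} ∪ {b,c}
  |family| = 7
Iteration 2. New:
  {a}  = ᶜ of {b,c,d}
  {a,b,c}  = {b,c} ∪ {a,b}
  {a,b,d}  = {a,d} ∪ {a,b}
  {a,c,d}  = {c,d} ∪ {a,d}
  |family| = 11
Iteration 3 (3 new):
  {b}  = ᶜ of {a,c,d}
  {c}  = ᶜ of {a,b,d}
  {d}  = ᶜ of {a,b,c}
  |family| = 14
Iteration 4. New:
  {a,c}  = {c} ∪ {a}
  {b,d}  = {d} ∪ {b}
  |family| = 16
Iteration 5: no new sets; the family is a σ-algebra.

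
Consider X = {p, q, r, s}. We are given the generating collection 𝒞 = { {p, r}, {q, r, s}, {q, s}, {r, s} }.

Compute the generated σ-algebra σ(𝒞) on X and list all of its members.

σ(𝒞) = { {}, {p}, {q}, {r}, {s}, {p, q}, {p, r}, {p, s}, {q, r}, {q, s}, {r, s}, {p, q, r}, {p, q, s}, {p, r, s}, {q, r, s}, X }

Check:
Seed the family with 𝒞 together with ∅ and X: { {}, {p, r}, {q, s}, {r, s}, {q, r, s}, X }.
Pass 1: 3 new —
  {p}  = ᶜ of {q, r, s}
  {p, q}  = ᶜ of {r, s}
  {p, r, s}  = {r, s} ∪ {p, r}
  — 9 sets.
Pass 2. New:
  {q}  = ᶜ of {p, r, s}
  {p, q, r}  = {p, q} ∪ {p, r}
  {p, q, s}  = {p, q} ∪ {q, s}
  — 12 sets.
Pass 3 adds 2:
  {r}  = ᶜ of {p, q, s}
  {s}  = ᶜ of {p, q, r}
  — 14 sets.
Pass 4: +2 →
  {p, s}  = {s} ∪ {p}
  {q, r}  = {r} ∪ {q}
  — 16 sets.
Pass 5: already closed under ᶜ and ∪.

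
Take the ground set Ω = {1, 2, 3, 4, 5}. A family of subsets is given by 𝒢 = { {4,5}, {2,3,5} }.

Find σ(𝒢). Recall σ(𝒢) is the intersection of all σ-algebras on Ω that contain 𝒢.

Answer: σ(𝒢) = { ∅, {1}, {4}, {5}, {1,4}, {1,5}, {2,3}, {4,5}, {1,2,3}, {1,4,5}, {2,3,4}, {2,3,5}, {1,2,3,4}, {1,2,3,5}, {2,3,4,5}, Ω }

Derivation:
Seed the family with 𝒢 together with ∅ and Ω: { ∅, {4,5}, {2,3,5}, Ω }.
Step 1: +3 →
  {1,4}  = ᶜ of {2,3,5}
  {1,2,3}  = ᶜ of {4,5}
  {2,3,4,5}  = {4,5} ∪ {2,3,5}
  — 7 sets.
Step 2: +4 →
  {1}  = ᶜ of {2,3,4,5}
  {1,4,5}  = {4,5} ∪ {1,4}
  {1,2,3,4}  = {1,2,3} ∪ {1,4}
  {1,2,3,5}  = {2,3,5} ∪ {1,2,3}
  — 11 sets.
Step 3 (3 new):
  {4}  = ᶜ of {1,2,3,5}
  {5}  = ᶜ of {1,2,3,4}
  {2,3}  = ᶜ of {1,4,5}
  — 14 sets.
Step 4: +2 →
  {1,5}  = {5} ∪ {1}
  {2,3,4}  = {2,3} ∪ {4}
  — 16 sets.
Step 5: no new sets; the family is a σ-algebra.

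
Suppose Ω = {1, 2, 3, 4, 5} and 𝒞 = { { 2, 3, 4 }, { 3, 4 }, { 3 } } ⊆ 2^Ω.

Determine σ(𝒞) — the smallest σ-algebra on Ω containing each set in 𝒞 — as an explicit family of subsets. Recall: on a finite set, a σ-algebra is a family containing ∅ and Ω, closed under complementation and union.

Begin from { {  }, { 3 }, { 3, 4 }, { 2, 3, 4 }, Ω } (that is, 𝒞 plus ∅ and Ω).
Iteration 1: +3 →
  { 1, 5 }  = Ω∖{ 2, 3, 4 }
  { 1, 2, 5 }  = Ω∖{ 3, 4 }
  { 1, 2, 4, 5 }  = Ω∖{ 3 }
  |family| = 8
Iteration 2 adds 3:
  { 1, 3, 5 }  = { 3 } ∪ { 1, 5 }
  { 1, 2, 3, 5 }  = { 3 } ∪ { 1, 2, 5 }
  { 1, 3, 4, 5 }  = { 3, 4 } ∪ { 1, 5 }
  |family| = 11
Iteration 3: +3 →
  { 2 }  = Ω∖{ 1, 3, 4, 5 }
  { 4 }  = Ω∖{ 1, 2, 3, 5 }
  { 2, 4 }  = Ω∖{ 1, 3, 5 }
  |family| = 14
Iteration 4: 2 new —
  { 2, 3 }  = { 3 } ∪ { 2 }
  { 1, 4, 5 }  = { 1, 5 } ∪ { 4 }
  |family| = 16
Iteration 5: stable.

Hence σ(𝒞) has 16 members: { {  }, { 2 }, { 3 }, { 4 }, { 1, 5 }, { 2, 3 }, { 2, 4 }, { 3, 4 }, { 1, 2, 5 }, { 1, 3, 5 }, { 1, 4, 5 }, { 2, 3, 4 }, { 1, 2, 3, 5 }, { 1, 2, 4, 5 }, { 1, 3, 4, 5 }, Ω }.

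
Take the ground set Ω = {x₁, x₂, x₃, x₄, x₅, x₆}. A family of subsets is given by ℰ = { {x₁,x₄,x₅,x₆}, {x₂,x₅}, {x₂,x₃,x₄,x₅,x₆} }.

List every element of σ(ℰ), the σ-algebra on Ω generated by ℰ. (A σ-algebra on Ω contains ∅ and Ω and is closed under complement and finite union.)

Initial family (5 sets): { {}, {x₂,x₅}, {x₁,x₄,x₅,x₆}, {x₂,x₃,x₄,x₅,x₆}, Ω }.
Iteration 1. New:
  {x₁}  = ᶜ of {x₂,x₃,x₄,x₅,x₆}
  {x₂,x₃}  = ᶜ of {x₁,x₄,x₅,x₆}
  {x₁,x₃,x₄,x₆}  = ᶜ of {x₂,x₅}
  {x₁,x₂,x₄,x₅,x₆}  = {x₂,x₅} ∪ {x₁,x₄,x₅,x₆}
  [9 total]
Iteration 2. New:
  {x₃}  = ᶜ of {x₁,x₂,x₄,x₅,x₆}
  {x₁,x₂,x₃}  = {x₂,x₃} ∪ {x₁}
  {x₁,x₂,x₅}  = {x₂,x₅} ∪ {x₁}
  {x₂,x₃,x₅}  = {x₂,x₅} ∪ {x₂,x₃}
  {x₁,x₂,x₃,x₄,x₆}  = {x₂,x₃} ∪ {x₁,x₃,x₄,x₆}
  {x₁,x₃,x₄,x₅,x₆}  = {x₁,x₄,x₅,x₆} ∪ {x₁,x₃,x₄,x₆}
  [15 total]
Iteration 3. New:
  {x₂}  = ᶜ of {x₁,x₃,x₄,x₅,x₆}
  {x₅}  = ᶜ of {x₁,x₂,x₃,x₄,x₆}
  {x₁,x₃}  = {x₃} ∪ {x₁}
  {x₁,x₄,x₆}  = ᶜ of {x₂,x₃,x₅}
  {x₃,x₄,x₆}  = ᶜ of {x₁,x₂,x₅}
  {x₄,x₅,x₆}  = ᶜ of {x₁,x₂,x₃}
  {x₁,x₂,x₃,x₅}  = {x₃} ∪ {x₁,x₂,x₅}
  [22 total]
Iteration 4. New:
  {x₁,x₂}  = {x₂} ∪ {x₁}
  {x₁,x₅}  = {x₅} ∪ {x₁}
  {x₃,x₅}  = {x₅} ∪ {x₃}
  {x₄,x₆}  = ᶜ of {x₁,x₂,x₃,x₅}
  {x₁,x₃,x₅}  = {x₁,x₃} ∪ {x₅}
  {x₁,x₂,x₄,x₆}  = {x₂} ∪ {x₁,x₄,x₆}
  {x₂,x₃,x₄,x₆}  = {x₂} ∪ {x₃,x₄,x₆}
  {x₂,x₄,x₅,x₆}  = ᶜ of {x₁,x₃}
  {x₃,x₄,x₅,x₆}  = {x₃,x₄,x₆} ∪ {x₄,x₅,x₆}
  [31 total]
Iteration 5. New:
  {x₂,x₄,x₆}  = ᶜ of {x₁,x₃,x₅}
  [32 total]
Iteration 6: no new sets; the family is a σ-algebra.

|σ(ℰ)| = 32.  σ(ℰ) = { {}, {x₁}, {x₂}, {x₃}, {x₅}, {x₁,x₂}, {x₁,x₃}, {x₁,x₅}, {x₂,x₃}, {x₂,x₅}, {x₃,x₅}, {x₄,x₆}, {x₁,x₂,x₃}, {x₁,x₂,x₅}, {x₁,x₃,x₅}, {x₁,x₄,x₆}, {x₂,x₃,x₅}, {x₂,x₄,x₆}, {x₃,x₄,x₆}, {x₄,x₅,x₆}, {x₁,x₂,x₃,x₅}, {x₁,x₂,x₄,x₆}, {x₁,x₃,x₄,x₆}, {x₁,x₄,x₅,x₆}, {x₂,x₃,x₄,x₆}, {x₂,x₄,x₅,x₆}, {x₃,x₄,x₅,x₆}, {x₁,x₂,x₃,x₄,x₆}, {x₁,x₂,x₄,x₅,x₆}, {x₁,x₃,x₄,x₅,x₆}, {x₂,x₃,x₄,x₅,x₆}, Ω }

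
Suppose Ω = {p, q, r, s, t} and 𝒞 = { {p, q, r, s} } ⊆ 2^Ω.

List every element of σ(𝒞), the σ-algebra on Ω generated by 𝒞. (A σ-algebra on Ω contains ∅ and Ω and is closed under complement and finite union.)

Take S₀ = 𝒞 ∪ {∅, Ω} = { ∅, {p, q, r, s}, Ω }.
Step 1. New:
  {t}  = complement {p, q, r, s}
Step 2: already closed under ᶜ and ∪.

|σ(𝒞)| = 4.  σ(𝒞) = { ∅, {t}, {p, q, r, s}, Ω }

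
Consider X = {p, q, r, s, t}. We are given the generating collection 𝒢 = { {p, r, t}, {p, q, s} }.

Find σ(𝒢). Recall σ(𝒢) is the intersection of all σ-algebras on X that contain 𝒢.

|σ(𝒢)| = 8.  σ(𝒢) = { {}, {p}, {q, s}, {r, t}, {p, q, s}, {p, r, t}, {q, r, s, t}, X }

Working:
Initial family (4 sets): { {}, {p, q, s}, {p, r, t}, X }.
Round 1: 2 new —
  {q, s}  = X∖{p, r, t}
  {r, t}  = X∖{p, q, s}
  (now 6)
Round 2: +1 →
  {q, r, s, t}  = {r, t} ∪ {q, s}
  (now 7)
Round 3 adds 1:
  {p}  = X∖{q, r, s, t}
  (now 8)
Round 4: no new sets; the family is a σ-algebra.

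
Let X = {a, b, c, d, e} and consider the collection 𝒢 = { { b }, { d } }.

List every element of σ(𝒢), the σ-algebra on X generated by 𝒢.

Initial family (4 sets): { {  }, { b }, { d }, X }.
Iteration 1 (3 new):
  { b, d }  = { b } ∪ { d }
  { a, b, c, e }  = ᶜ of { d }
  { a, c, d, e }  = ᶜ of { b }
  — 7 sets.
Iteration 2 (1 new):
  { a, c, e }  = ᶜ of { b, d }
  — 8 sets.
After Iteration 3 the family is unchanged; done.

Hence σ(𝒢) has 8 members: { {  }, { b }, { d }, { b, d }, { a, c, e }, { a, b, c, e }, { a, c, d, e }, X }.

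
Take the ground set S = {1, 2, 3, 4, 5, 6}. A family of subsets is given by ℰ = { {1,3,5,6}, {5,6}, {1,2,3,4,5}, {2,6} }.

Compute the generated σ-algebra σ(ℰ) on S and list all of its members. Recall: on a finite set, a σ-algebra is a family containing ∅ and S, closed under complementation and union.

|σ(ℰ)| = 32.  σ(ℰ) = { ∅, {2}, {4}, {5}, {6}, {1,3}, {2,4}, {2,5}, {2,6}, {4,5}, {4,6}, {5,6}, {1,2,3}, {1,3,4}, {1,3,5}, {1,3,6}, {2,4,5}, {2,4,6}, {2,5,6}, {4,5,6}, {1,2,3,4}, {1,2,3,5}, {1,2,3,6}, {1,3,4,5}, {1,3,4,6}, {1,3,5,6}, {2,4,5,6}, {1,2,3,4,5}, {1,2,3,4,6}, {1,2,3,5,6}, {1,3,4,5,6}, S }

Working:
Seed the family with ℰ together with ∅ and S: { ∅, {2,6}, {5,6}, {1,3,5,6}, {1,2,3,4,5}, S }.
Pass 1 (6 new):
  {6}  = complement {1,2,3,4,5}
  {2,4}  = complement {1,3,5,6}
  {2,5,6}  = {5,6} ∪ {2,6}
  {1,2,3,4}  = complement {5,6}
  {1,3,4,5}  = complement {2,6}
  {1,2,3,5,6}  = {1,3,5,6} ∪ {2,6}
  |family| = 12
Pass 2. New:
  {4}  = complement {1,2,3,5,6}
  {1,3,4}  = complement {2,5,6}
  {2,4,6}  = {2,6} ∪ {2,4}
  {2,4,5,6}  = {5,6} ∪ {2,4}
  {1,2,3,4,6}  = {2,6} ∪ {1,2,3,4}
  {1,3,4,5,6}  = {1,3,5,6} ∪ {1,3,4,5}
  |family| = 18
Pass 3 (7 new):
  {2}  = complement {1,3,4,5,6}
  {5}  = complement {1,2,3,4,6}
  {1,3}  = complement {2,4,5,6}
  {4,6}  = {4} ∪ {6}
  {1,3,5}  = complement {2,4,6}
  {4,5,6}  = {5,6} ∪ {4}
  {1,3,4,6}  = {1,3,4} ∪ {6}
  |family| = 25
Pass 4: +7 →
  {2,5}  = complement {1,3,4,6}
  {4,5}  = {5} ∪ {4}
  {1,2,3}  = complement {4,5,6}
  {1,3,6}  = {6} ∪ {1,3}
  {2,4,5}  = {5} ∪ {2,4}
  {1,2,3,5}  = complement {4,6}
  {1,2,3,6}  = {2,6} ∪ {1,3}
  |family| = 32
Pass 5: already closed under ᶜ and ∪.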